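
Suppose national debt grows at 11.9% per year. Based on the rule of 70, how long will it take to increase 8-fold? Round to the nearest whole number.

approximately 18 years

At 11.9% it doubles every 70/11.9 ≈ 5.88 years.
8× is 3 doublings, so 3 × 5.88 ≈ 18 years.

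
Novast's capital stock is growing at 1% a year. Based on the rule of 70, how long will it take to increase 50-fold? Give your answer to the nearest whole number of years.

At 1% it doubles every 70/1 ≈ 70.00 years.
Reaching 50× takes log₂(50) ≈ 5.64 doublings.
5.64 × 70.00 ≈ 395 years.

≈ 395 years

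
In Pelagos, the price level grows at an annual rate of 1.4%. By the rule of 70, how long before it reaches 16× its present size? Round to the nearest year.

around 200 years

Doubling time ≈ 70/1.4 = 50.00 years.
16 = 2^4, so 4 doublings → 200 years.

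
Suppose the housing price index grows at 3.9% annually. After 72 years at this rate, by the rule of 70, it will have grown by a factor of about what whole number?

At 3.9% one doubling takes ≈ 17.95 years; 72 years is 4 of them, so ×16.

roughly 16 times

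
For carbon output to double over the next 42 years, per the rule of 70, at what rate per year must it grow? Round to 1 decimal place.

70 / 42 ≈ 1.67, so about 1.7% per year.

approximately 1.7%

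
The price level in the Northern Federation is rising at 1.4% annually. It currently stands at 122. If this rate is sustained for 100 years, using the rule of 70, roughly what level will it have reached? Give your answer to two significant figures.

It doubles every 70/1.4 ≈ 50.00 years, so 100 years is 2.00 doublings.
2^2.00 ≈ 4.00; 122 × 4.00 ≈ 490.

about 490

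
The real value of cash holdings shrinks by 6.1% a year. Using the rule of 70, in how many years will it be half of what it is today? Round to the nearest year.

Halving time ≈ 70 / 6.1 = 11.48 → 11 years.

about 11 years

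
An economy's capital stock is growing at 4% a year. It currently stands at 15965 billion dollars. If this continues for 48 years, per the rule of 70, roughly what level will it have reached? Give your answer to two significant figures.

about 110000 billion dollars

Doubling time ≈ 70/4 = 17.50 years.
48 years is 48/17.50 ≈ 2.74 doublings, a factor of 2^2.74 ≈ 6.68.
15965 × 6.68 ≈ 110000 billion dollars.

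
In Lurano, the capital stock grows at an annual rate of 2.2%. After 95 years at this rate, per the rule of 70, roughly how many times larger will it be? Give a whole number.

70/2.2 ≈ 31.82 years per doubling.
95 years fits 3 doublings: 2^3 = 8.

8 times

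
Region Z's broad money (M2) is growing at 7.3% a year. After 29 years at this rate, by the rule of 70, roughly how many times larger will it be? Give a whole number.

At 7.3% one doubling takes ≈ 9.59 years; 29 years is 3 of them, so ×8.

around 8 times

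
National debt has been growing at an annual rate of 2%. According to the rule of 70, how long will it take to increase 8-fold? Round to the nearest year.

around 105 years

Doubling time ≈ 70/2 = 35.00 years.
Getting to 8× needs 3 doublings: 3 × 35.00 ≈ 105 years.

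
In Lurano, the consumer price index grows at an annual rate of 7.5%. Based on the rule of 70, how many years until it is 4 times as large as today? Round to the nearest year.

around 19 years

Doubling time ≈ 70/7.5 = 9.33 years.
4× is 2 doublings, so 2 × 9.33 ≈ 19 years.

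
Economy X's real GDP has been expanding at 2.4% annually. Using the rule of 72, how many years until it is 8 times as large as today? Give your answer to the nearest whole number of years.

90 years

At 2.4% it doubles every 72/2.4 ≈ 30.00 years.
8× is 3 doublings, so 3 × 30.00 ≈ 90 years.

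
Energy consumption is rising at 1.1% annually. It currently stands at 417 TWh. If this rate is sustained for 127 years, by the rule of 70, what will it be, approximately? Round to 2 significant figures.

around 1700 TWh

Doubling time ≈ 70/1.1 = 63.64 years.
127 years is 127/63.64 ≈ 2.00 doublings, a factor of 2^2.00 ≈ 4.00.
417 × 4.00 ≈ 1700 TWh.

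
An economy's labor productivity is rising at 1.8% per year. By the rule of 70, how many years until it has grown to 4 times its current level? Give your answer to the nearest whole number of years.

≈ 78 years

One doubling takes 70/1.8 = 38.89 years.
Getting to 4× needs 2 doublings: 2 × 38.89 ≈ 78 years.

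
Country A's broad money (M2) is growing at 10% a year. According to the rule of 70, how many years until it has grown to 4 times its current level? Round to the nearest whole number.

≈ 14 years

At 10% it doubles every 70/10 ≈ 7.00 years.
Getting to 4× needs 2 doublings: 2 × 7.00 ≈ 14 years.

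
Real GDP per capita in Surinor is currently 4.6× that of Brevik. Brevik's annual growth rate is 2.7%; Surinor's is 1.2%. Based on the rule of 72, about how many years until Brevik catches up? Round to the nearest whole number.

≈ 106 years

Brevik gains on Surinor at 2.7% − 1.2% = 1.5 points a year.
At that relative rate the gap halves every 72/1.5 ≈ 48.00 years.
A 4.6× gap takes log₂(4.6) ≈ 2.20 halvings to close: 2.20 × 48.00 ≈ 106 years.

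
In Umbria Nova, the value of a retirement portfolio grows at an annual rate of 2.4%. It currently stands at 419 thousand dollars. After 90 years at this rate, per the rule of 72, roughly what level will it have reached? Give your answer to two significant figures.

Doubling time ≈ 72/2.4 = 30.00 years.
90 years is 90/30.00 ≈ 3.00 doublings, a factor of 2^3.00 ≈ 8.00.
419 × 8.00 ≈ 3400 thousand dollars.

3400 thousand dollars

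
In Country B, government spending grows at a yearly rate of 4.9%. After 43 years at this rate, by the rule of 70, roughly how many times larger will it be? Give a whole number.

70/4.9 ≈ 14.29 years per doubling.
43 years fits 3 doublings: 2^3 = 8.

about 8 times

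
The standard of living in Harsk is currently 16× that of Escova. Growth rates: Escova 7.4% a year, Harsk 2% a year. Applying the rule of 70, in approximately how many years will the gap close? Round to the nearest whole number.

What matters is the difference: 5.4 pp.
Rule of 70 on the gap: the ratio halves every 70/5.4 ≈ 12.96 years.
A 16× gap closes after 4 halvings: 4 × 12.96 ≈ 52 years.

52 years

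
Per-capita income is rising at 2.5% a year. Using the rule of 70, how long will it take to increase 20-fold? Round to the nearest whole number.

At 2.5% it doubles every 70/2.5 ≈ 28.00 years.
20× is log₂ 20 ≈ 4.32 doublings, so ≈ 4.32 × 28.00 = 121 years.

121 years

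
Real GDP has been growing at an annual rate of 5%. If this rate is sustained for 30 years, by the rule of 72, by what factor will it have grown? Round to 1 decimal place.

Doubles every ≈ 14.40 years (72/5).
30 years is 2.08 doublings; 2^2.08 ≈ 4.2×.

roughly 4.2 times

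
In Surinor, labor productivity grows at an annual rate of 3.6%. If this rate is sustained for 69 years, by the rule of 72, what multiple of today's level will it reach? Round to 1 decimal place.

Doubling time ≈ 72/3.6 = 20.00 years.
69 years / 20.00 ≈ 3.45 doublings → factor 2^3.45 ≈ 10.9.

about 10.9 times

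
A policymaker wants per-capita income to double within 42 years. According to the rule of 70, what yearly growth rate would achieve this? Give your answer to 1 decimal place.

1.7%

70 / 42 ≈ 1.67, so about 1.7% per year.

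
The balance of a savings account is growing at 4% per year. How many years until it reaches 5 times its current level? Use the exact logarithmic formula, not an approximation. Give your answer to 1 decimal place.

41.0 years

t = ln(5) / ln(1 + 0.04) = 1.6094 / 0.039221 ≈ 41.03.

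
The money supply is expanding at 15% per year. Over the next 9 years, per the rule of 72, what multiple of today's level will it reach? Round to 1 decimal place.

3.7 times

Doubles every ≈ 4.80 years (72/15).
9 years is 1.88 doublings; 2^1.88 ≈ 3.7×.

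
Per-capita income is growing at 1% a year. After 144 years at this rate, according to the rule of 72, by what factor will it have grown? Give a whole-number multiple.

Doubling time ≈ 72/1 = 72.00 years.
144/72.00 ≈ 2 doublings, so about 2^2 = 4×.

roughly 4 times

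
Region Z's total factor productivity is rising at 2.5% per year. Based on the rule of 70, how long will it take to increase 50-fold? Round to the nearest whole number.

about 158 years

Doubling time ≈ 70/2.5 = 28.00 years.
Reaching 50× takes log₂(50) ≈ 5.64 doublings.
5.64 × 28.00 ≈ 158 years.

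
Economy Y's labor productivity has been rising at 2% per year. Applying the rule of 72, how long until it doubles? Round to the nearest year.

about 36 years

At 2%, doubling takes about 72/2 = 36.00 years.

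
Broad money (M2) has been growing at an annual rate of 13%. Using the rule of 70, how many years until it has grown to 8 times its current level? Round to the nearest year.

One doubling takes 70/13 = 5.38 years.
Getting to 8× needs 3 doublings: 3 × 5.38 ≈ 16 years.

16 years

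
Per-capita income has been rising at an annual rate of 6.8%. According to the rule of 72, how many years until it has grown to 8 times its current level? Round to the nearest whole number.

approximately 32 years

One doubling takes 72/6.8 = 10.59 years.
8× is 3 doublings, so 3 × 10.59 ≈ 32 years.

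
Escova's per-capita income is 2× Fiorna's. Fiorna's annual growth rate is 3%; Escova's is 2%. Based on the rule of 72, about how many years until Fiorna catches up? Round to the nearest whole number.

What matters is the difference: 1 pp.
Rule of 72 on the gap: the ratio halves every 72/1 ≈ 72.00 years.
A 2× gap closes after 1 halving: 1 × 72.00 ≈ 72 years.

72 years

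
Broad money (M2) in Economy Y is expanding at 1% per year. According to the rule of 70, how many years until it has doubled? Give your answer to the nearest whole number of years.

Doubling time ≈ 70 / 1 = 70.00 years.

around 70 years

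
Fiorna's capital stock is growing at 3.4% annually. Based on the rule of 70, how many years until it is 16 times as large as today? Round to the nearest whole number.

≈ 82 years

One doubling takes 70/3.4 = 20.59 years.
Getting to 16× needs 4 doublings: 4 × 20.59 ≈ 82 years.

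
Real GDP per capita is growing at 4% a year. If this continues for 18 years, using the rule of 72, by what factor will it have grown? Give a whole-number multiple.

Doubling time ≈ 72/4 = 18.00 years.
18/18.00 ≈ 1 doubling, so about 2^1 = 2×.

about 2 times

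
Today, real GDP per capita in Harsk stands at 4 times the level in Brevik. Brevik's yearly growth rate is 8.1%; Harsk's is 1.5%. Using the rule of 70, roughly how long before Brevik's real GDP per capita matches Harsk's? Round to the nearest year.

What matters is the difference: 6.6 pp.
Rule of 70 on the gap: the ratio halves every 70/6.6 ≈ 10.61 years.
A 4 times gap closes after 2 halvings: 2 × 10.61 ≈ 21 years.

roughly 21 years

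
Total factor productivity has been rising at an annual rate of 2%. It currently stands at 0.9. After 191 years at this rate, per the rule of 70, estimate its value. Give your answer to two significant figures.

around 40

It doubles every 70/2 ≈ 35.00 years, so 191 years is 5.46 doublings.
2^5.46 ≈ 44.02; 0.9 × 44.02 ≈ 40.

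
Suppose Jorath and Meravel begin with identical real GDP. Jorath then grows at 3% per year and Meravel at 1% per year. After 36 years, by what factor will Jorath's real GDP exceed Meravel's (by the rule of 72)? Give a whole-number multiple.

Jorath pulls ahead at 2 pp per year, so the ratio doubles every 72/2 ≈ 36.00 years.
In 36 years that's 1.00 doublings: 2^1.00 ≈ 2.

approximately 2 times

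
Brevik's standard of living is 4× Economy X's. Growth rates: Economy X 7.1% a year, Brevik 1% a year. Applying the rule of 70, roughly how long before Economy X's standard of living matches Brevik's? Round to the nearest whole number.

around 23 years

Economy X gains on Brevik at 7.1% − 1% = 6.1 points a year.
At that relative rate the gap halves every 70/6.1 ≈ 11.48 years.
A 4× gap closes after 2 halvings: 2 × 11.48 ≈ 23 years.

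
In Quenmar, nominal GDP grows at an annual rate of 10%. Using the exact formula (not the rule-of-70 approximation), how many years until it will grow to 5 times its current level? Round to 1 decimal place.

16.9 years

t = ln(5) / ln(1 + 0.1) = 1.6094 / 0.095310 ≈ 16.89.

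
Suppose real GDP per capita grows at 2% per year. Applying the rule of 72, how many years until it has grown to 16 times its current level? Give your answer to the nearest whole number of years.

Doubling time ≈ 72/2 = 36.00 years.
16 = 2^4, so 4 doublings → 144 years.

≈ 144 years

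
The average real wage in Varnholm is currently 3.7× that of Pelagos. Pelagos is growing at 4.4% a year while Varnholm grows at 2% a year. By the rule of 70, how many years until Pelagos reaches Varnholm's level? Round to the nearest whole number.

roughly 55 years

The growth-rate gap is 4.4% − 2% = 2.4 percentage points.
So the ratio between them halves every 70/2.4 ≈ 29.17 years.
A 3.7× gap takes log₂(3.7) ≈ 1.89 halvings to close: 1.89 × 29.17 ≈ 55 years.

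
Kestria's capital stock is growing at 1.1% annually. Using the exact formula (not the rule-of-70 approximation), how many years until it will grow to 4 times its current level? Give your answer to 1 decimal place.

t = ln(4) / ln(1 + 0.011) = 1.3863 / 0.010940 ≈ 126.72.

126.7 years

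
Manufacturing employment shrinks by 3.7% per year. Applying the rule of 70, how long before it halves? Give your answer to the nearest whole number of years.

about 19 years

Halving time ≈ 70 / 3.7 = 18.92 → 19 years.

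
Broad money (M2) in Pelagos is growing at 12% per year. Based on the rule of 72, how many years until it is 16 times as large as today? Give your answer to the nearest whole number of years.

At 12% it doubles every 72/12 ≈ 6.00 years.
16 = 2^4, so 4 doublings → 24 years.

approximately 24 years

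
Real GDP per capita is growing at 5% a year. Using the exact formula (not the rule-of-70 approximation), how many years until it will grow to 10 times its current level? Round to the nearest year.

t = ln(10) / ln(1 + 0.05) = 2.3026 / 0.048790 ≈ 47.19.
≈ 47 years.

47 years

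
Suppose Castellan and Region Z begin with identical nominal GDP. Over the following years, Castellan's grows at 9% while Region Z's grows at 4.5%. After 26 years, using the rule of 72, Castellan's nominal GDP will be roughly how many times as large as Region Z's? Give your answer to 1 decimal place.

Castellan pulls ahead at 4.5 pp per year, so the ratio doubles every 72/4.5 ≈ 16.00 years.
In 26 years that's 1.63 doublings: 2^1.63 ≈ 3.1.

roughly 3.1 times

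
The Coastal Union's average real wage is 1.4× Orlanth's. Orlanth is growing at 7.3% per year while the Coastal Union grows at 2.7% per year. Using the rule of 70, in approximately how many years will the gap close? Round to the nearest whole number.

The growth-rate gap is 7.3% − 2.7% = 4.6 percentage points.
So the ratio between them halves every 70/4.6 ≈ 15.22 years.
A 1.4× gap takes log₂(1.4) ≈ 0.49 halvings to close: 0.49 × 15.22 ≈ 7 years.

about 7 years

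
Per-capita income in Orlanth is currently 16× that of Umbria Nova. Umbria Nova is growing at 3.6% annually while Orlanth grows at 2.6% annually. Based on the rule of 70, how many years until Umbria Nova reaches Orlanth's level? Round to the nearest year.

What matters is the difference: 1 pp.
Rule of 70 on the gap: the ratio halves every 70/1 ≈ 70.00 years.
A 16× gap closes after 4 halvings: 4 × 70.00 ≈ 280 years.

280 years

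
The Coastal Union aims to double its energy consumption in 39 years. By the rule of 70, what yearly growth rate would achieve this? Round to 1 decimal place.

roughly 1.8%

70 / 39 ≈ 1.79, so about 1.8% per year.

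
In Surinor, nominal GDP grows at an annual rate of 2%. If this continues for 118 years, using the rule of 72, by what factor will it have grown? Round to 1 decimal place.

Doubling time ≈ 72/2 = 36.00 years.
118 years / 36.00 ≈ 3.28 doublings → factor 2^3.28 ≈ 9.7.

≈ 9.7 times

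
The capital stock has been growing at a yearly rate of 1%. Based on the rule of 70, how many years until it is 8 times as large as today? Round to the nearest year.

At 1% it doubles every 70/1 ≈ 70.00 years.
8 = 2^3, so 3 doublings → 210 years.

approximately 210 years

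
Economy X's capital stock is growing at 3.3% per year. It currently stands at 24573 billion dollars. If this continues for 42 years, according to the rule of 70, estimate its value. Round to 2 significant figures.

approximately 97000 billion dollars

It doubles every 70/3.3 ≈ 21.21 years, so 42 years is 1.98 doublings.
2^1.98 ≈ 3.94; 24573 × 3.94 ≈ 97000 billion dollars.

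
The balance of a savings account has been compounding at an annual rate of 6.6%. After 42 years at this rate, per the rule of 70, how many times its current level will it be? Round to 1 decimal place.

Doubling time ≈ 70/6.6 = 10.61 years.
42 years / 10.61 ≈ 3.96 doublings → factor 2^3.96 ≈ 15.6.

approximately 15.6 times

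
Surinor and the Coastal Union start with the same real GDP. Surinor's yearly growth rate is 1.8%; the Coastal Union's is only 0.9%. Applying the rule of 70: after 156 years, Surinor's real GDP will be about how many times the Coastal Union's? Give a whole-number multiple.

roughly 4 times

Rate gap = 1.8% − 0.9% = 0.9 points.
The ratio doubles every 70/0.9 ≈ 77.78 years.
156/77.78 ≈ 2.01 doublings → ratio ≈ 2^2.01 ≈ 4.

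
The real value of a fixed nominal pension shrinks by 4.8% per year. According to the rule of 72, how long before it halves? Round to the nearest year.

about 15 years

Falling at 4.8%, it halves about every 72/4.8 = 15.00 years.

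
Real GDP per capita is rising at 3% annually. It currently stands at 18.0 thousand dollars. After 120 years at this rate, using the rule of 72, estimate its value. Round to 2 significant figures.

It doubles every 72/3 ≈ 24.00 years, so 120 years is 5.00 doublings.
2^5.00 ≈ 32.00; 18.0 × 32.00 ≈ 580 thousand dollars.

roughly 580 thousand dollars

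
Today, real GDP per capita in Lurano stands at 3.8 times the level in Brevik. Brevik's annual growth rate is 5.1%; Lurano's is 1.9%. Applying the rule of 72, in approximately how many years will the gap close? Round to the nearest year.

The growth-rate gap is 5.1% − 1.9% = 3.2 percentage points.
So the ratio between them halves every 72/3.2 ≈ 22.50 years.
A 3.8 times gap takes log₂(3.8) ≈ 1.93 halvings to close: 1.93 × 22.50 ≈ 43 years.

roughly 43 years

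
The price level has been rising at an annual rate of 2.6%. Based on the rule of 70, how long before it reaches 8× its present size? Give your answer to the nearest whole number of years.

approximately 81 years

At 2.6% it doubles every 70/2.6 ≈ 26.92 years.
Getting to 8× needs 3 doublings: 3 × 26.92 ≈ 81 years.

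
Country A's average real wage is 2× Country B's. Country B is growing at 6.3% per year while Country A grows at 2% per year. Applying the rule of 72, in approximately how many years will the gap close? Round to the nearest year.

≈ 17 years

The growth-rate gap is 6.3% − 2% = 4.3 percentage points.
So the ratio between them halves every 72/4.3 ≈ 16.74 years.
A 2× gap closes after 1 halving: 1 × 16.74 ≈ 17 years.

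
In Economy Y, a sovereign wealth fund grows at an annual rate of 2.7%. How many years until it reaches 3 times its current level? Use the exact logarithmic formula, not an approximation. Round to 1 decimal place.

t = ln(3) / ln(1 + 0.027) = 1.0986 / 0.026642 ≈ 41.24.

41.2 years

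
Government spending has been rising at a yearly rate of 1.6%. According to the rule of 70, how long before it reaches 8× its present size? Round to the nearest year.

At 1.6% it doubles every 70/1.6 ≈ 43.75 years.
8× is 3 doublings, so 3 × 43.75 ≈ 131 years.

around 131 years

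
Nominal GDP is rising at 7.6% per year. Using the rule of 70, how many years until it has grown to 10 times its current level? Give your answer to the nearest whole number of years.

≈ 31 years

Doubling time ≈ 70/7.6 = 9.21 years.
Reaching 10× takes log₂(10) ≈ 3.32 doublings.
3.32 × 9.21 ≈ 31 years.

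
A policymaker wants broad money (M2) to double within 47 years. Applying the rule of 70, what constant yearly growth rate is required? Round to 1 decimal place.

70 / 47 ≈ 1.49, so about 1.5% per year.

about 1.5% per year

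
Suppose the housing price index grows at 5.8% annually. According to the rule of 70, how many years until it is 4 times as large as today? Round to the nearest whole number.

One doubling takes 70/5.8 = 12.07 years.
4× is 2 doublings, so 2 × 12.07 ≈ 24 years.

24 years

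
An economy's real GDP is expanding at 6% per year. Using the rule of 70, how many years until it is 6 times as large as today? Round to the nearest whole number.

around 30 years

Doubling time ≈ 70/6 = 11.67 years.
6× is log₂ 6 ≈ 2.58 doublings, so ≈ 2.58 × 11.67 = 30 years.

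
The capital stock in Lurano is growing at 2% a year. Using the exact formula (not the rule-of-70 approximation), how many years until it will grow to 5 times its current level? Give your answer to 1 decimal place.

t = ln(5) / ln(1 + 0.02) = 1.6094 / 0.019803 ≈ 81.27.

81.3 years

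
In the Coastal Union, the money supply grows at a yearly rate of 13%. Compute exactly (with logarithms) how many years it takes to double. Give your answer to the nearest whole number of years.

6 years

t = ln(2) / ln(1 + 0.13) = 0.6931 / 0.122218 ≈ 5.67.
≈ 6 years.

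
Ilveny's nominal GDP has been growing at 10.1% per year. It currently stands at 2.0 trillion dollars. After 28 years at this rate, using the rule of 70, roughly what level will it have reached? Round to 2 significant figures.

33 trillion dollars

It doubles every 70/10.1 ≈ 6.93 years, so 28 years is 4.04 doublings.
2^4.04 ≈ 16.45; 2.0 × 16.45 ≈ 33 trillion dollars.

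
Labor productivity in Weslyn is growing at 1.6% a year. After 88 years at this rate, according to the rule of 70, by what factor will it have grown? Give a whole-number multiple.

about 4 times

Doubling time ≈ 70/1.6 = 43.75 years.
88/43.75 ≈ 2 doublings, so about 2^2 = 4×.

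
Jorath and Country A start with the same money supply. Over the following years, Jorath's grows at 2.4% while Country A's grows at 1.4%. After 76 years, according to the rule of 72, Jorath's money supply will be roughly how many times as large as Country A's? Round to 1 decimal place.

about 2.1 times

Rate gap = 2.4% − 1.4% = 1 point.
The ratio doubles every 72/1 ≈ 72.00 years.
76/72.00 ≈ 1.06 doublings → ratio ≈ 2^1.06 ≈ 2.1.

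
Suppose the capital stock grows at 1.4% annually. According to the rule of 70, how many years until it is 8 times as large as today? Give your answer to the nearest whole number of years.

150 years

One doubling takes 70/1.4 = 50.00 years.
Getting to 8× needs 3 doublings: 3 × 50.00 ≈ 150 years.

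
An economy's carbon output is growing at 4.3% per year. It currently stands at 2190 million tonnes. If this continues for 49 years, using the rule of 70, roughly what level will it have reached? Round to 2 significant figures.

Doubling time ≈ 70/4.3 = 16.28 years.
49 years is 49/16.28 ≈ 3.01 doublings, a factor of 2^3.01 ≈ 8.06.
2190 × 8.06 ≈ 18000 million tonnes.

18000 million tonnes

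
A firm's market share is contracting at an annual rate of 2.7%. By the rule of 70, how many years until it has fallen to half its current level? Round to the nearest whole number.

Falling at 2.7%, it halves about every 70/2.7 = 25.93 years.

roughly 26 years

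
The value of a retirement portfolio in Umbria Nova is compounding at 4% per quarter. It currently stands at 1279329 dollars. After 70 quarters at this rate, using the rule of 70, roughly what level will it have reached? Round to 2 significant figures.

It doubles every 70/4 ≈ 17.50 quarters, so 70 quarters is 4.00 doublings.
2^4.00 ≈ 16.00; 1279329 × 16.00 ≈ 20000000 dollars.

≈ 20000000 dollars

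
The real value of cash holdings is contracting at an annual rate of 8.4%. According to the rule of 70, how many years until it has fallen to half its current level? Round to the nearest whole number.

Falling at 8.4%, it halves about every 70/8.4 = 8.33 years.

8 years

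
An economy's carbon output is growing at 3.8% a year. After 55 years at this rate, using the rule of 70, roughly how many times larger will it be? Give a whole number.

around 8 times

At 3.8% one doubling takes ≈ 18.42 years; 55 years is 3 of them, so ×8.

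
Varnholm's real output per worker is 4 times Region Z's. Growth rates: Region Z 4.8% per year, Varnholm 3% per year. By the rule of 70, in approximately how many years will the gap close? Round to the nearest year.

Region Z gains on Varnholm at 4.8% − 3% = 1.8 points a year.
At that relative rate the gap halves every 70/1.8 ≈ 38.89 years.
A 4 times gap closes after 2 halvings: 2 × 38.89 ≈ 78 years.

roughly 78 years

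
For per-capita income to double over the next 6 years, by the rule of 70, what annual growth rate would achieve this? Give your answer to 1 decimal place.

70 / 6 ≈ 11.67, so about 11.7% annually.

about 11.7%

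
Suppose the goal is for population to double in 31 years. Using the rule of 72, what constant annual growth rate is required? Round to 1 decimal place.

72 / 31 ≈ 2.32, so about 2.3% annually.

about 2.3% annually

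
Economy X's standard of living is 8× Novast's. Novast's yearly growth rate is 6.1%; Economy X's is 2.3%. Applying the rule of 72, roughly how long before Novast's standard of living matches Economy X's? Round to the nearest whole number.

approximately 57 years

The growth-rate gap is 6.1% − 2.3% = 3.8 percentage points.
So the ratio between them halves every 72/3.8 ≈ 18.95 years.
An 8× gap closes after 3 halvings: 3 × 18.95 ≈ 57 years.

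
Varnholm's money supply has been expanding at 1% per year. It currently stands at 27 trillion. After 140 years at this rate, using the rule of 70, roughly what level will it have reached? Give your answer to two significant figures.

It doubles every 70/1 ≈ 70.00 years, so 140 years is 2.00 doublings.
2^2.00 ≈ 4.00; 27 × 4.00 ≈ 110 trillion.

≈ 110 trillion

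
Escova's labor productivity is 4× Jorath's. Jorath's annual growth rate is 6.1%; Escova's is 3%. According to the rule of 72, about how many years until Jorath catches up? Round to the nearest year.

What matters is the difference: 3.1 pp.
Rule of 72 on the gap: the ratio halves every 72/3.1 ≈ 23.23 years.
A 4× gap closes after 2 halvings: 2 × 23.23 ≈ 46 years.

roughly 46 years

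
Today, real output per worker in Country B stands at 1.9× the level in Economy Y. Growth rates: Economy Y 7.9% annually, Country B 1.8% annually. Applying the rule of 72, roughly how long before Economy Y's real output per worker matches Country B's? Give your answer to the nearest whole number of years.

about 11 years

The growth-rate gap is 7.9% − 1.8% = 6.1 percentage points.
So the ratio between them halves every 72/6.1 ≈ 11.80 years.
A 1.9× gap takes log₂(1.9) ≈ 0.93 halvings to close: 0.93 × 11.80 ≈ 11 years.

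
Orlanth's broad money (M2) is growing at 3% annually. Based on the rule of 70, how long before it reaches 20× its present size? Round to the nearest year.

Doubling time ≈ 70/3 = 23.33 years.
20× is log₂ 20 ≈ 4.32 doublings, so ≈ 4.32 × 23.33 = 101 years.

roughly 101 years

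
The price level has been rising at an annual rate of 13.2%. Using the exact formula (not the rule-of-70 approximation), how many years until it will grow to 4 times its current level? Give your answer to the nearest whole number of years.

t = ln(4) / ln(1 + 0.132) = 1.3863 / 0.123986 ≈ 11.18.
≈ 11 years.

11 years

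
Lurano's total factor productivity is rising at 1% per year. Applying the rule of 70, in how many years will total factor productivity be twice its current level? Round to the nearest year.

70 years

70/1 ≈ 70.00, so it doubles roughly every 70 years.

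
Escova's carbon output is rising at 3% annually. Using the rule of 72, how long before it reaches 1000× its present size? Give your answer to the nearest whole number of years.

about 239 years

Doubling time ≈ 72/3 = 24.00 years.
1000× is log₂ 1000 ≈ 9.97 doublings, so ≈ 9.97 × 24.00 = 239 years.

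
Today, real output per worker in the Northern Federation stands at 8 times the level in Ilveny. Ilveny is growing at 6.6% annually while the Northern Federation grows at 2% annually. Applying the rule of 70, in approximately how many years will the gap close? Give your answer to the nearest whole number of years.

What matters is the difference: 4.6 pp.
Rule of 70 on the gap: the ratio halves every 70/4.6 ≈ 15.22 years.
An 8 times gap closes after 3 halvings: 3 × 15.22 ≈ 46 years.

roughly 46 years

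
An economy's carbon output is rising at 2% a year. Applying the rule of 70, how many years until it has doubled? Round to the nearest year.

Doubling time ≈ 70 / 2 = 35.00 years.

35 years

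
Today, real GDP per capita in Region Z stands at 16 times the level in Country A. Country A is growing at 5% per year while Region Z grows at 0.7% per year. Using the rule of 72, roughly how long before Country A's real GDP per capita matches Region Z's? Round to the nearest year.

The growth-rate gap is 5% − 0.7% = 4.3 percentage points.
So the ratio between them halves every 72/4.3 ≈ 16.74 years.
A 16 times gap closes after 4 halvings: 4 × 16.74 ≈ 67 years.

about 67 years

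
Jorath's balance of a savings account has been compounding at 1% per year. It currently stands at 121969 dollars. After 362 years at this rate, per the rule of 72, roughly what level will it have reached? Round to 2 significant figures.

≈ 4000000 dollars

Doubling time ≈ 72/1 = 72.00 years.
362 years is 362/72.00 ≈ 5.03 doublings, a factor of 2^5.03 ≈ 32.67.
121969 × 32.67 ≈ 4000000 dollars.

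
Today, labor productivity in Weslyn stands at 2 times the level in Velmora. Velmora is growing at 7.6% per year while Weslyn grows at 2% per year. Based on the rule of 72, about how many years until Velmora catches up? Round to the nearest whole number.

approximately 13 years

What matters is the difference: 5.6 pp.
Rule of 72 on the gap: the ratio halves every 72/5.6 ≈ 12.86 years.
A 2 times gap closes after 1 halving: 1 × 12.86 ≈ 13 years.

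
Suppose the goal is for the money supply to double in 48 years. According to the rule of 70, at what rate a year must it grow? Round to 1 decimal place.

roughly 1.5%

70 / 48 ≈ 1.46, so about 1.5% a year.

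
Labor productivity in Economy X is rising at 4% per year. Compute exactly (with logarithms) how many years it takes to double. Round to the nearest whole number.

18 years

t = ln(2) / ln(1 + 0.04) = 0.6931 / 0.039221 ≈ 17.67.
≈ 18 years.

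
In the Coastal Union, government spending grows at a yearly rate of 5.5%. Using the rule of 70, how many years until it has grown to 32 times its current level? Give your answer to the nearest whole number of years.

≈ 64 years

At 5.5% it doubles every 70/5.5 ≈ 12.73 years.
32× is 5 doublings, so 5 × 12.73 ≈ 64 years.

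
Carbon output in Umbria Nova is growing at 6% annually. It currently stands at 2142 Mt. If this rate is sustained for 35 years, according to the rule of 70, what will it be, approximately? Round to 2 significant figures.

≈ 17000 Mt

It doubles every 70/6 ≈ 11.67 years, so 35 years is 3.00 doublings.
2^3.00 ≈ 8.00; 2142 × 8.00 ≈ 17000 Mt.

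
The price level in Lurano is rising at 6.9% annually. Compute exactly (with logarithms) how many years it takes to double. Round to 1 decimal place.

10.4 years

t = ln(2) / ln(1 + 0.069) = 0.6931 / 0.066724 ≈ 10.39.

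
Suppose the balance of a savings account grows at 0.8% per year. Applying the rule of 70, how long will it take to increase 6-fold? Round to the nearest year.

approximately 226 years

At 0.8% it doubles every 70/0.8 ≈ 87.50 years.
6× is log₂ 6 ≈ 2.58 doublings, so ≈ 2.58 × 87.50 = 226 years.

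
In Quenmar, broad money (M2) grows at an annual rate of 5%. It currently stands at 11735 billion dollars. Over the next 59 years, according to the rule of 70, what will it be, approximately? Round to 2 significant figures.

220000 billion dollars

It doubles every 70/5 ≈ 14.00 years, so 59 years is 4.21 doublings.
2^4.21 ≈ 18.51; 11735 × 18.51 ≈ 220000 billion dollars.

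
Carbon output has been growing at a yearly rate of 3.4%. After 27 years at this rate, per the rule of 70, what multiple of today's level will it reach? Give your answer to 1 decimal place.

Doubling time ≈ 70/3.4 = 20.59 years.
27 years / 20.59 ≈ 1.31 doublings → factor 2^1.31 ≈ 2.5.

roughly 2.5 times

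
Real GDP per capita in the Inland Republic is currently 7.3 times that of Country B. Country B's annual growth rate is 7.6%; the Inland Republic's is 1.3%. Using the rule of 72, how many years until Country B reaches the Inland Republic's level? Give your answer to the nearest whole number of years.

The growth-rate gap is 7.6% − 1.3% = 6.3 percentage points.
So the ratio between them halves every 72/6.3 ≈ 11.43 years.
A 7.3 times gap takes log₂(7.3) ≈ 2.87 halvings to close: 2.87 × 11.43 ≈ 33 years.

roughly 33 years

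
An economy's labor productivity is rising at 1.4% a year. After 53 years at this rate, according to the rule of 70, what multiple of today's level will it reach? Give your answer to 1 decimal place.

Doubling time ≈ 70/1.4 = 50.00 years.
53 years / 50.00 ≈ 1.06 doublings → factor 2^1.06 ≈ 2.1.

about 2.1 times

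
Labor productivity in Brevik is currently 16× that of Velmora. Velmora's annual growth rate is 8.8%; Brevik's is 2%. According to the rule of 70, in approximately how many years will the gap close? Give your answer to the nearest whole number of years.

around 41 years

The growth-rate gap is 8.8% − 2% = 6.8 percentage points.
So the ratio between them halves every 70/6.8 ≈ 10.29 years.
A 16× gap closes after 4 halvings: 4 × 10.29 ≈ 41 years.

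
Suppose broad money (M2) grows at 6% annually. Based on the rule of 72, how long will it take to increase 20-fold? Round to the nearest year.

about 52 years

One doubling takes 72/6 = 12.00 years.
Reaching 20× takes log₂(20) ≈ 4.32 doublings.
4.32 × 12.00 ≈ 52 years.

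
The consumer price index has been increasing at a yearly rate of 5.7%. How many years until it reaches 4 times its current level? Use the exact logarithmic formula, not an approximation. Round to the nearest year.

25 years

t = ln(4) / ln(1 + 0.057) = 1.3863 / 0.055435 ≈ 25.01.
≈ 25 years.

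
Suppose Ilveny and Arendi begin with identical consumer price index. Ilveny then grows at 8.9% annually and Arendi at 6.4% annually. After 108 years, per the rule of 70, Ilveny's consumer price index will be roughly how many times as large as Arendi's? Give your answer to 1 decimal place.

Ilveny pulls ahead at 2.5 pp per year, so the ratio doubles every 70/2.5 ≈ 28.00 years.
In 108 years that's 3.86 doublings: 2^3.86 ≈ 14.5.

around 14.5 times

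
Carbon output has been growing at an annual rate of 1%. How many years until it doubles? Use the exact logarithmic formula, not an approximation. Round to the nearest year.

t = ln(2) / ln(1 + 0.01) = 0.6931 / 0.009950 ≈ 69.66.
≈ 70 years.

70 years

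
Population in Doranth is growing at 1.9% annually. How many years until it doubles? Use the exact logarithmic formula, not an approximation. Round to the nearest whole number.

t = ln(2) / ln(1 + 0.019) = 0.6931 / 0.018822 ≈ 36.82.
≈ 37 years.

37 years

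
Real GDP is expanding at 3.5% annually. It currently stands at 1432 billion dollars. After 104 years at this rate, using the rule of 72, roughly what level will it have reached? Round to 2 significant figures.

approximately 48000 billion dollars

Doubling time ≈ 72/3.5 = 20.57 years.
104 years is 104/20.57 ≈ 5.06 doublings, a factor of 2^5.06 ≈ 33.36.
1432 × 33.36 ≈ 48000 billion dollars.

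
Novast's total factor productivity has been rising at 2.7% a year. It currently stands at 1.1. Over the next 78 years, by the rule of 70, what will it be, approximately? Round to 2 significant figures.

roughly 8.9

It doubles every 70/2.7 ≈ 25.93 years, so 78 years is 3.01 doublings.
2^3.01 ≈ 8.06; 1.1 × 8.06 ≈ 8.9.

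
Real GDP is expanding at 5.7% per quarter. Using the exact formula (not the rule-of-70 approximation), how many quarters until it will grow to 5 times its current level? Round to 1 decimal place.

29.0 quarters

t = ln(5) / ln(1 + 0.057) = 1.6094 / 0.055435 ≈ 29.03.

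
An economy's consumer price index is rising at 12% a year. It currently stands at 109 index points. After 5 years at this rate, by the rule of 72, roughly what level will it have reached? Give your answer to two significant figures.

It doubles every 72/12 ≈ 6.00 years, so 5 years is 0.83 doublings.
2^0.83 ≈ 1.78; 109 × 1.78 ≈ 190 index points.

190 index points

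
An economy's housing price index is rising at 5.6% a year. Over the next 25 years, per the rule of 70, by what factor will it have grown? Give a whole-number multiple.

Doubling time ≈ 70/5.6 = 12.50 years.
25/12.50 ≈ 2 doublings, so about 2^2 = 4×.

around 4 times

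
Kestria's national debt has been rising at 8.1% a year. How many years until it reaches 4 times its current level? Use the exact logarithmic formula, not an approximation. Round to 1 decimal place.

17.8 years

t = ln(4) / ln(1 + 0.081) = 1.3863 / 0.077887 ≈ 17.80.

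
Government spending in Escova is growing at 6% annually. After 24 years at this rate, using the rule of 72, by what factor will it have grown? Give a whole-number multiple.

72/6 ≈ 12.00 years per doubling.
24 years fits 2 doublings: 2^2 = 4.

4 times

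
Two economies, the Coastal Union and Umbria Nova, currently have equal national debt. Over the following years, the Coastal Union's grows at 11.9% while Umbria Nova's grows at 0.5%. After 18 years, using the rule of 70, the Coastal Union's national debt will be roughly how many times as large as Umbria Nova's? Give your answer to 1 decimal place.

approximately 7.6 times

Rate gap = 11.9% − 0.5% = 11.4 points.
The ratio doubles every 70/11.4 ≈ 6.14 years.
18/6.14 ≈ 2.93 doublings → ratio ≈ 2^2.93 ≈ 7.6.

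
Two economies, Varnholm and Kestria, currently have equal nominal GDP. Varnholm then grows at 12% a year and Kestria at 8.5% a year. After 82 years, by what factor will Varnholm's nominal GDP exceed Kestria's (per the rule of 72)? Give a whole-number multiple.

around 16 times

Rate gap = 12% − 8.5% = 3.5 points.
The ratio doubles every 72/3.5 ≈ 20.57 years.
82/20.57 ≈ 3.99 doublings → ratio ≈ 2^3.99 ≈ 16.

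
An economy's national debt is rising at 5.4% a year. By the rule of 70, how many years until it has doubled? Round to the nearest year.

At 5.4%, doubling takes about 70/5.4 = 12.96 years.

≈ 13 years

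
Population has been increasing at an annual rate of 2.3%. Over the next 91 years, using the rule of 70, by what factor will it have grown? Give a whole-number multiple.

70/2.3 ≈ 30.43 years per doubling.
91 years fits 3 doublings: 2^3 = 8.

around 8 times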